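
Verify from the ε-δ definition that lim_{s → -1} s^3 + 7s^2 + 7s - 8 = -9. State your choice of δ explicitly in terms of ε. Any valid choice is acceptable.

Let ε > 0. We want δ > 0 such that 0 < |s + 1| < δ implies |(s^3 + 7s^2 + 7s - 8) + 9| < ε.
(s^3 + 7s^2 + 7s - 8) + 9 = s^3 + 7s^2 + 7s + 1 = (s + 1)(s^2 + 6s + 1).
So |(s^3 + 7s^2 + 7s - 8) + 9| = |s + 1|·|s^2 + 6s + 1|.
Assume first that |s + 1| < 1, so |s| < 2. Then |s^2 + 6s + 1| ≤ 2^2 + 6·2 + 1 = 17.
Hence |(s^3 + 7s^2 + 7s - 8) + 9| ≤ 17|s + 1| < ε provided |s + 1| < ε/17.
Take δ = min(1, ε/17). Then 0 < |s + 1| < δ gives both |s + 1| < 1 and |s + 1| < ε/17, so |(s^3 + 7s^2 + 7s - 8) + 9| < ε.

δ = min(1, ε/17)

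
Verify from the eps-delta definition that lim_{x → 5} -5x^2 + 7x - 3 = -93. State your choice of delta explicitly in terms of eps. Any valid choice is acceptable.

delta = min(2, eps/53)

Let eps > 0. We want delta > 0 such that 0 < |x − 5| < delta implies |(-5x^2 + 7x - 3) + 93| < eps.
(-5x^2 + 7x - 3) + 93 = -5x^2 + 7x + 90 = (x − 5)(-5x - 18).
So |(-5x^2 + 7x - 3) + 93| = |x − 5|·|-5x - 18|.
Require delta ≤ 2. Then |x − 5| < 2 gives |x| < 7, and by the triangle inequality |-5x - 18| ≤ 5·7 + 18 = 53.
Hence |(-5x^2 + 7x - 3) + 93| ≤ 53|x − 5| < eps provided |x − 5| < eps/53.
Take delta = min(2, eps/53). Then 0 < |x − 5| < delta gives both |x − 5| < 2 and |x − 5| < eps/53, so |(-5x^2 + 7x - 3) + 93| < eps.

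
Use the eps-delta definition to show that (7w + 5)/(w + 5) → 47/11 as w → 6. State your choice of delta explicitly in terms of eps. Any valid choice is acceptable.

Fix eps > 0. We want delta > 0 with 0 < |w − 6| < delta ⇒ |(7w + 5)/(w + 5) − (47/11)| < eps.
Combining over a common denominator, (7w + 5)/(w + 5) − (47/11) = [(7w + 5)·11 − 47·(w + 5)] / [11·(w + 5)] = 30(w − 6) / (11(w + 5)).
So |(7w + 5)/(w + 5) − (47/11)| = 30|w − 6| / (11·|w + 5|).
Restrict delta ≤ 11/2. Then |w − 6| < 11/2 gives |w + 5| = |(w − 6) + 11| ≥ 11 − 11/2 = 11/2.
Hence |(7w + 5)/(w + 5) − (47/11)| < 30|w − 6|/(11·(11/2)) = (60/121)|w − 6|, which is < eps once |w − 6| < (121/60)eps.
Take delta = min(11/2, (121/60)eps). Then 0 < |w − 6| < delta forces both bounds, so |(7w + 5)/(w + 5) − (47/11)| < eps.

delta = min(11/2, (121/60)eps)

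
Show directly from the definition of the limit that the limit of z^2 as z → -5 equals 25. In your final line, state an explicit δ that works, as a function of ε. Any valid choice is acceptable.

Suppose ε > 0. We seek δ > 0 with 0 < |z + 5| < δ ⇒ |z^2 − 25| < ε.
Factor: z^2 − 25 = (z + 5)(z - 5), so |z^2 − 25| = |z + 5|·|z - 5|.
Impose δ ≤ 2 so that |z| < 7; then |z - 5| ≤ 12.
Hence |z^2 − 25| ≤ 12|z + 5|, which is < ε once |z + 5| < ε/12.
Take δ = min(2, ε/12). If 0 < |z + 5| < δ then both bounds hold and |z^2 − 25| ≤ 12|z + 5| < 12·(ε/12) = ε.

δ = min(2, ε/12)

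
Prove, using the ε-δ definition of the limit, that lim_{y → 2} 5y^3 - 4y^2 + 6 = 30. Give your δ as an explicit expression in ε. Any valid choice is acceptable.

δ = min(1, ε/75)

Let ε > 0. We want δ > 0 such that 0 < |y − 2| < δ implies |(5y^3 - 4y^2 + 6) − 30| < ε.
(5y^3 - 4y^2 + 6) − 30 = 5y^3 - 4y^2 - 24 = (y − 2)(5y^2 + 6y + 12).
So |(5y^3 - 4y^2 + 6) − 30| = |y − 2|·|5y^2 + 6y + 12|.
Require δ ≤ 1. Then |y − 2| < 1 gives |y| < 3, and by the triangle inequality |5y^2 + 6y + 12| ≤ 5·3^2 + 6·3 + 12 = 75.
Hence |(5y^3 - 4y^2 + 6) − 30| ≤ 75|y − 2| < ε provided |y − 2| < ε/75.
Choosing δ = min(1, ε/75) ensures both conditions, hence |(5y^3 - 4y^2 + 6) − 30| < ε.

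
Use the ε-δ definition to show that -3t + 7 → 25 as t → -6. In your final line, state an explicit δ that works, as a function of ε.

δ = ε/3

Let ε > 0 be given. We need δ > 0 so that 0 < |t + 6| < δ implies |(-3t + 7) − 25| < ε.
Since (-3t + 7) − 25 = -3(t + 6), we have |(-3t + 7) − 25| = 3|t + 6|.
So 3|t + 6| < ε exactly when |t + 6| < ε/3.
Take δ = ε/3. If 0 < |t + 6| < δ then |(-3t + 7) − 25| = 3|t + 6| < 3·(ε/3) = ε.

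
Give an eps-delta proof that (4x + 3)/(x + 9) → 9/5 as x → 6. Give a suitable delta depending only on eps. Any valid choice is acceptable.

Fix eps > 0. We want delta > 0 with 0 < |x − 6| < delta ⇒ |(4x + 3)/(x + 9) − (9/5)| < eps.
Combining over a common denominator, (4x + 3)/(x + 9) − (9/5) = [(4x + 3)·15 − 27·(x + 9)] / [15·(x + 9)] = 33(x − 6) / (15(x + 9)).
So |(4x + 3)/(x + 9) − (9/5)| = 33|x − 6| / (15·|x + 9|).
Require delta ≤ 15/2, so |x + 9| ≥ |15| − |x − 6| > 15 − 15/2 = 15/2.
Hence |(4x + 3)/(x + 9) − (9/5)| < 33|x − 6|/(15·(15/2)) = (22/75)|x − 6|, which is < eps once |x − 6| < (75/22)eps.
Take delta = min(15/2, (75/22)eps). Then 0 < |x − 6| < delta forces both bounds, so |(4x + 3)/(x + 9) − (9/5)| < eps.

delta = min(15/2, (75/22)eps)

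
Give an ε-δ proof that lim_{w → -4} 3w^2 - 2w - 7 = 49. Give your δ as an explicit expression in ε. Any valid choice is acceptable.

δ = min(2, ε/32)

Let ε > 0 be given. We want δ > 0 such that 0 < |w + 4| < δ implies |(3w^2 - 2w - 7) − 49| < ε.
(3w^2 - 2w - 7) − 49 = 3w^2 - 2w - 56 = (w + 4)(3w - 14).
So |(3w^2 - 2w - 7) − 49| = |w + 4|·|3w - 14|.
Require δ ≤ 2. Then |w + 4| < 2 gives |w| < 6, and by the triangle inequality |3w - 14| ≤ 3·6 + 14 = 32.
Hence |(3w^2 - 2w - 7) − 49| ≤ 32|w + 4| < ε provided |w + 4| < ε/32.
Take δ = min(2, ε/32). Then 0 < |w + 4| < δ gives both |w + 4| < 2 and |w + 4| < ε/32, so |(3w^2 - 2w - 7) − 49| < ε.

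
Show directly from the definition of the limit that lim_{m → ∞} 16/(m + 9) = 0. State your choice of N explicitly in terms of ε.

Let ε > 0 be given. For m ≥ 1, |16/(m + 9) − 0| = 16/(m + 9) ≤ 16/m.
We need 16/m < ε, i.e. m > 16/ε.
Take N = 16/ε. If m > N then |16/(m + 9)| ≤ 16/m < ε.

N = 16/ε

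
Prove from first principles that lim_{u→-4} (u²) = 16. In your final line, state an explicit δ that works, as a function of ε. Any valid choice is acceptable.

δ = min(1, ε/9)

Suppose ε > 0. We seek δ > 0 with 0 < |u + 4| < δ ⇒ |u² − 16| < ε.
Factor: u² − 16 = (u + 4)(u - 4), so |u² − 16| = |u + 4|·|u - 4|.
Impose δ ≤ 1 so that |u| < 5; then |u - 4| ≤ 9.
Hence |u² − 16| ≤ 9|u + 4|, which is < ε once |u + 4| < ε/9.
Take δ = min(1, ε/9). If 0 < |u + 4| < δ then both bounds hold and |u² − 16| ≤ 9|u + 4| < 9·(ε/9) = ε.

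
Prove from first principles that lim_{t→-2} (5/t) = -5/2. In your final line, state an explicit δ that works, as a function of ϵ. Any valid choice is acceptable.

Let ϵ > 0 be given. We seek δ > 0 such that 0 < |t + 2| < δ implies |5/t + 5/2| < ϵ.
|5/t + 5/2| = 5·|-2 − t|/(2·|t|) = 5|t + 2|/(2|t|).
Require δ ≤ 1 so that |t| > 2 − 1 = 1, hence 2|t| > 2.
Then |5/t + 5/2| < 5|t + 2|/2, which is < ϵ when |t + 2| < (2/5)ϵ.
Take δ = min(1, (2/5)ϵ). Then 0 < |t + 2| < δ gives both |t + 2| < 1 and |t + 2| < (2/5)ϵ, so |5/t + 5/2| < ϵ.

δ = min(1, (2/5)ϵ)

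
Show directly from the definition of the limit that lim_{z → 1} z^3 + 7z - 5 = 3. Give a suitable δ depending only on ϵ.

δ = min(1, ϵ/14)

Let ϵ > 0. We want δ > 0 such that 0 < |z − 1| < δ implies |(z^3 + 7z - 5) − 3| < ϵ.
(z^3 + 7z - 5) − 3 = z^3 + 7z - 8 = (z − 1)(z^2 + z + 8).
So |(z^3 + 7z - 5) − 3| = |z − 1|·|z^2 + z + 8|.
Assume first that |z − 1| < 1, so |z| < 2. Then |z^2 + z + 8| ≤ 2^2 + 2 + 8 = 14.
Hence |(z^3 + 7z - 5) − 3| ≤ 14|z − 1| < ϵ provided |z − 1| < ϵ/14.
Take δ = min(1, ϵ/14). Then 0 < |z − 1| < δ gives both |z − 1| < 1 and |z − 1| < ϵ/14, so |(z^3 + 7z - 5) − 3| < ϵ.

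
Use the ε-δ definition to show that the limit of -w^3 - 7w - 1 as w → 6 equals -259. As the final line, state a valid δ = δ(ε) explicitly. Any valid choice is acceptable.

Let ε > 0 be given. We want δ > 0 such that 0 < |w − 6| < δ implies |(-w^3 - 7w - 1) + 259| < ε.
(-w^3 - 7w - 1) + 259 = -w^3 - 7w + 258 = (w − 6)(-w^2 - 6w - 43).
So |(-w^3 - 7w - 1) + 259| = |w − 6|·|-w^2 - 6w - 43|.
Assume first that |w − 6| < 1, so |w| < 7. Then |-w^2 - 6w - 43| ≤ 7^2 + 6·7 + 43 = 134.
Hence |(-w^3 - 7w - 1) + 259| ≤ 134|w − 6| < ε provided |w − 6| < ε/134.
Choosing δ = min(1, ε/134) ensures both conditions, hence |(-w^3 - 7w - 1) + 259| < ε.

δ = min(1, ε/134)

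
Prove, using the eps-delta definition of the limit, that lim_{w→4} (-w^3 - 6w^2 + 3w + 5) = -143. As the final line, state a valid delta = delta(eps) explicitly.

delta = min(1, eps/112)

Let eps > 0. We want delta > 0 such that 0 < |w − 4| < delta implies |(-w^3 - 6w^2 + 3w + 5) + 143| < eps.
(-w^3 - 6w^2 + 3w + 5) + 143 = -w^3 - 6w^2 + 3w + 148 = (w − 4)(-w^2 - 10w - 37).
So |(-w^3 - 6w^2 + 3w + 5) + 143| = |w − 4|·|-w^2 - 10w - 37|.
Require delta ≤ 1. Then |w − 4| < 1 gives |w| < 5, and by the triangle inequality |-w^2 - 10w - 37| ≤ 5^2 + 10·5 + 37 = 112.
Hence |(-w^3 - 6w^2 + 3w + 5) + 143| ≤ 112|w − 4| < eps provided |w − 4| < eps/112.
Take delta = min(1, eps/112). Then 0 < |w − 4| < delta gives both |w − 4| < 1 and |w − 4| < eps/112, so |(-w^3 - 6w^2 + 3w + 5) + 143| < eps.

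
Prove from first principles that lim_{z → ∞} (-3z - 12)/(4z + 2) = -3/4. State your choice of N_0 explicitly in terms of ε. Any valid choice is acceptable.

Suppose ε > 0. We seek N_0 > 0 such that z > N_0 implies |(-3z - 12)/(4z + 2) + 3/4| < ε.
(-3z - 12)/(4z + 2) + 3/4 = (4(-3z - 12) − (-3)(4z + 2)) / (4(4z + 2)) = -42/(4(4z + 2)).
For z > 0 we have 4z + 2 > 4z, so |(-3z - 12)/(4z + 2) + 3/4| = 42/(4(4z + 2)) < 42/(4·4z) = (21/8)/z.
Thus |(-3z - 12)/(4z + 2) + 3/4| < ε whenever z > (21/8)/ε.
Take N_0 = (21/8)/ε. If z > N_0 then |(-3z - 12)/(4z + 2) + 3/4| < (21/8)/z < ε.

N_0 = (21/8)/ε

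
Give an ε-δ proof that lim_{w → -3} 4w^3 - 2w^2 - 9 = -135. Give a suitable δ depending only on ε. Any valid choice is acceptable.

Fix ε > 0. We want δ > 0 such that 0 < |w + 3| < δ implies |(4w^3 - 2w^2 - 9) + 135| < ε.
(4w^3 - 2w^2 - 9) + 135 = 4w^3 - 2w^2 + 126 = (w + 3)(4w^2 - 14w + 42).
So |(4w^3 - 2w^2 - 9) + 135| = |w + 3|·|4w^2 - 14w + 42|.
Assume first that |w + 3| < 1, so |w| < 4. Then |4w^2 - 14w + 42| ≤ 4·4^2 + 14·4 + 42 = 162.
Hence |(4w^3 - 2w^2 - 9) + 135| ≤ 162|w + 3| < ε provided |w + 3| < ε/162.
Take δ = min(1, ε/162). Then 0 < |w + 3| < δ gives both |w + 3| < 1 and |w + 3| < ε/162, so |(4w^3 - 2w^2 - 9) + 135| < ε.

δ = min(1, ε/162)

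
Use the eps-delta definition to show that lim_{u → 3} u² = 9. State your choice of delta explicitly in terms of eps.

Let eps > 0. We seek delta > 0 with 0 < |u − 3| < delta ⇒ |u² − 9| < eps.
Factor: u² − 9 = (u − 3)(u + 3), so |u² − 9| = |u − 3|·|u + 3|.
Impose delta ≤ 2 so that |u| < 5; then |u + 3| ≤ 8.
Hence |u² − 9| ≤ 8|u − 3|, which is < eps once |u − 3| < eps/8.
Take delta = min(2, eps/8). If 0 < |u − 3| < delta then both bounds hold and |u² − 9| ≤ 8|u − 3| < 8·(eps/8) = eps.

delta = min(2, eps/8)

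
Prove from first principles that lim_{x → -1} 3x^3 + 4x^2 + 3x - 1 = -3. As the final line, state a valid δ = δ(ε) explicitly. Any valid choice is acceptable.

δ = min(1, ε/16)

Fix ε > 0. We want δ > 0 such that 0 < |x + 1| < δ implies |(3x^3 + 4x^2 + 3x - 1) + 3| < ε.
(3x^3 + 4x^2 + 3x - 1) + 3 = 3x^3 + 4x^2 + 3x + 2 = (x + 1)(3x^2 + x + 2).
So |(3x^3 + 4x^2 + 3x - 1) + 3| = |x + 1|·|3x^2 + x + 2|.
Require δ ≤ 1. Then |x + 1| < 1 gives |x| < 2, and by the triangle inequality |3x^2 + x + 2| ≤ 3·2^2 + 2 + 2 = 16.
Hence |(3x^3 + 4x^2 + 3x - 1) + 3| ≤ 16|x + 1| < ε provided |x + 1| < ε/16.
Take δ = min(1, ε/16). Then 0 < |x + 1| < δ gives both |x + 1| < 1 and |x + 1| < ε/16, so |(3x^3 + 4x^2 + 3x - 1) + 3| < ε.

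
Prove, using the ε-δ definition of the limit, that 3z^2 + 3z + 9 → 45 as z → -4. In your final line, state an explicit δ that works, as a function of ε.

δ = min(2, ε/27)

Let ε > 0. We want δ > 0 such that 0 < |z + 4| < δ implies |(3z^2 + 3z + 9) − 45| < ε.
(3z^2 + 3z + 9) − 45 = 3z^2 + 3z - 36 = (z + 4)(3z - 9).
So |(3z^2 + 3z + 9) − 45| = |z + 4|·|3z - 9|.
Require δ ≤ 2. Then |z + 4| < 2 gives |z| < 6, and by the triangle inequality |3z - 9| ≤ 3·6 + 9 = 27.
Hence |(3z^2 + 3z + 9) − 45| ≤ 27|z + 4| < ε provided |z + 4| < ε/27.
Choosing δ = min(2, ε/27) ensures both conditions, hence |(3z^2 + 3z + 9) − 45| < ε.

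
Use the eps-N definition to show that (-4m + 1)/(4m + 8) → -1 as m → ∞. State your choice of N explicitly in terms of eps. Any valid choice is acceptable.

Suppose eps > 0. For m ≥ 1, |(-4m + 1)/(4m + 8) + 1| = |36|/(4(4m + 8)) = 36/(4(4m + 8)).
Since 4m + 8 ≥ 4m for m ≥ 1, this is ≤ 36/(4·4m) = (9/4)/m.
So |(-4m + 1)/(4m + 8) + 1| < eps whenever m > (9/4)/eps.
Take N = (9/4)/eps. If m > N then |(-4m + 1)/(4m + 8) + 1| ≤ (9/4)/m < eps.

N = (9/4)/eps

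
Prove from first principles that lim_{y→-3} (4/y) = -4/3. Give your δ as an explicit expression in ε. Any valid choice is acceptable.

δ = min(3/2, (9/8)ε)

Suppose ε > 0. We seek δ > 0 such that 0 < |y + 3| < δ implies |4/y + 4/3| < ε.
|4/y + 4/3| = 4·|-3 − y|/(3·|y|) = 4|y + 3|/(3|y|).
Require δ ≤ 3/2 so that |y| > 3 − 3/2 = 3/2, hence 3|y| > 9/2.
Then |4/y + 4/3| < 4|y + 3|/(9/2), which is < ε when |y + 3| < (9/8)ε.
Take δ = min(3/2, (9/8)ε). Then 0 < |y + 3| < δ gives both |y + 3| < 3/2 and |y + 3| < (9/8)ε, so |4/y + 4/3| < ε.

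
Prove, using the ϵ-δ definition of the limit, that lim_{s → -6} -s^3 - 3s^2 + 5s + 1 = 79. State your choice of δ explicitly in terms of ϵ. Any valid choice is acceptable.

Let ϵ > 0. We want δ > 0 such that 0 < |s + 6| < δ implies |(-s^3 - 3s^2 + 5s + 1) − 79| < ϵ.
(-s^3 - 3s^2 + 5s + 1) − 79 = -s^3 - 3s^2 + 5s - 78 = (s + 6)(-s^2 + 3s - 13).
So |(-s^3 - 3s^2 + 5s + 1) − 79| = |s + 6|·|-s^2 + 3s - 13|.
Assume first that |s + 6| < 1, so |s| < 7. Then |-s^2 + 3s - 13| ≤ 7^2 + 3·7 + 13 = 83.
Hence |(-s^3 - 3s^2 + 5s + 1) − 79| ≤ 83|s + 6| < ϵ provided |s + 6| < ϵ/83.
Choosing δ = min(1, ϵ/83) ensures both conditions, hence |(-s^3 - 3s^2 + 5s + 1) − 79| < ϵ.

δ = min(1, ϵ/83)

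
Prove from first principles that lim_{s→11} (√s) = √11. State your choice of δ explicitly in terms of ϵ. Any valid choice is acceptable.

Fix ϵ > 0. We want δ > 0 such that 0 < |s − 11| < δ implies |√s − √11| < ϵ.
Rationalise: √s − √11 = (s − 11)/(√s + √11), so |√s − √11| = |s − 11|/(√s + √11).
Restrict δ ≤ 11 so that |s − 11| < 11 forces s > 0, and then √s + √11 > √11.
Hence |√s − √11| < |s − 11|/√11, which is < ϵ once |s − 11| < √11·ϵ.
Take δ = min(11, √11·ϵ). If 0 < |s − 11| < δ then s > 0 and |√s − √11| < |s − 11|/√11 < ϵ.

δ = min(11, √11·ϵ)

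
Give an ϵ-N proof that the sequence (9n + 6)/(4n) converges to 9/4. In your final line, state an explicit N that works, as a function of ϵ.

N = (3/2)/ϵ

Let ϵ > 0 be given. For n ≥ 1, |(9n + 6)/(4n) − (9/4)| = |24|/(4(4n)) = 24/(4(4n)).
Since 4n ≥ 4n for n ≥ 1, this is ≤ 24/(4·4n) = (3/2)/n.
So |(9n + 6)/(4n) − (9/4)| < ϵ whenever n > (3/2)/ϵ.
Take N = (3/2)/ϵ. If n > N then |(9n + 6)/(4n) − (9/4)| ≤ (3/2)/n < ϵ.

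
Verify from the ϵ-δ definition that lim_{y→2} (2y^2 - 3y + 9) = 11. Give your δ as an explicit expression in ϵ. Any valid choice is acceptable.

δ = min(1, ϵ/7)

Let ϵ > 0 be given. We want δ > 0 such that 0 < |y − 2| < δ implies |(2y^2 - 3y + 9) − 11| < ϵ.
(2y^2 - 3y + 9) − 11 = 2y^2 - 3y - 2 = (y − 2)(2y + 1).
So |(2y^2 - 3y + 9) − 11| = |y − 2|·|2y + 1|.
Assume first that |y − 2| < 1, so |y| < 3. Then |2y + 1| ≤ 2·3 + 1 = 7.
Hence |(2y^2 - 3y + 9) − 11| ≤ 7|y − 2| < ϵ provided |y − 2| < ϵ/7.
Choosing δ = min(1, ϵ/7) ensures both conditions, hence |(2y^2 - 3y + 9) − 11| < ϵ.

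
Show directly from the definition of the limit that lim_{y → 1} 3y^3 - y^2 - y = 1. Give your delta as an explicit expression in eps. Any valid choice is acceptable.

delta = min(1, eps/17)

Fix eps > 0. We want delta > 0 such that 0 < |y − 1| < delta implies |(3y^3 - y^2 - y) − 1| < eps.
(3y^3 - y^2 - y) − 1 = 3y^3 - y^2 - y - 1 = (y − 1)(3y^2 + 2y + 1).
So |(3y^3 - y^2 - y) − 1| = |y − 1|·|3y^2 + 2y + 1|.
Assume first that |y − 1| < 1, so |y| < 2. Then |3y^2 + 2y + 1| ≤ 3·2^2 + 2·2 + 1 = 17.
Hence |(3y^3 - y^2 - y) − 1| ≤ 17|y − 1| < eps provided |y − 1| < eps/17.
Choosing delta = min(1, eps/17) ensures both conditions, hence |(3y^3 - y^2 - y) − 1| < eps.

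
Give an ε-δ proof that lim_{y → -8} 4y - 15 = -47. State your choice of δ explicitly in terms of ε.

δ = ε/4

Fix ε > 0. We need δ > 0 so that 0 < |y + 8| < δ implies |(4y - 15) + 47| < ε.
Since (4y - 15) + 47 = 4(y + 8), we have |(4y - 15) + 47| = 4|y + 8|.
Thus it suffices that |y + 8| < ε/4.
Take δ = ε/4. If 0 < |y + 8| < δ then |(4y - 15) + 47| = 4|y + 8| < 4·(ε/4) = ε.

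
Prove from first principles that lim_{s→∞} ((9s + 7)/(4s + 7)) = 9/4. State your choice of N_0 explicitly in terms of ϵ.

N_0 = (35/16)/ϵ

Let ϵ > 0. We seek N_0 > 0 such that s > N_0 implies |(9s + 7)/(4s + 7) − (9/4)| < ϵ.
(9s + 7)/(4s + 7) − (9/4) = (4(9s + 7) − 9(4s + 7)) / (4(4s + 7)) = -35/(4(4s + 7)).
For s > 0 we have 4s + 7 > 4s, so |(9s + 7)/(4s + 7) − (9/4)| = 35/(4(4s + 7)) < 35/(4·4s) = (35/16)/s.
Thus |(9s + 7)/(4s + 7) − (9/4)| < ϵ whenever s > (35/16)/ϵ.
Take N_0 = (35/16)/ϵ. If s > N_0 then |(9s + 7)/(4s + 7) − (9/4)| < (35/16)/s < ϵ.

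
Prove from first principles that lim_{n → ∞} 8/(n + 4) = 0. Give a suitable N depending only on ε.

N = 8/ε

Let ε > 0 be given. For n ≥ 1, |8/(n + 4) − 0| = 8/(n + 4) ≤ 8/n.
We need 8/n < ε, i.e. n > 8/ε.
Take N = 8/ε. If n > N then |8/(n + 4)| ≤ 8/n < ε.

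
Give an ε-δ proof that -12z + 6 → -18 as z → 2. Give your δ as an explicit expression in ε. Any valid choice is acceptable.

Suppose ε > 0. We need δ > 0 so that 0 < |z − 2| < δ implies |(-12z + 6) + 18| < ε.
Since (-12z + 6) + 18 = -12(z − 2), we have |(-12z + 6) + 18| = 12|z − 2|.
So 12|z − 2| < ε exactly when |z − 2| < ε/12.
Take δ = ε/12. If 0 < |z − 2| < δ then |(-12z + 6) + 18| = 12|z − 2| < 12·(ε/12) = ε.

δ = ε/12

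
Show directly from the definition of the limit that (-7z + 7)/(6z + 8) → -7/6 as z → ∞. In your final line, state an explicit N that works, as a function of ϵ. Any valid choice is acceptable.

N = (49/18)/ϵ

Fix ϵ > 0. We seek N > 0 such that z > N implies |(-7z + 7)/(6z + 8) + 7/6| < ϵ.
(-7z + 7)/(6z + 8) + 7/6 = (6(-7z + 7) − (-7)(6z + 8)) / (6(6z + 8)) = 98/(6(6z + 8)).
For z > 0 we have 6z + 8 > 6z, so |(-7z + 7)/(6z + 8) + 7/6| = 98/(6(6z + 8)) < 98/(6·6z) = (49/18)/z.
Thus |(-7z + 7)/(6z + 8) + 7/6| < ϵ whenever z > (49/18)/ϵ.
Take N = (49/18)/ϵ. If z > N then |(-7z + 7)/(6z + 8) + 7/6| < (49/18)/z < ϵ.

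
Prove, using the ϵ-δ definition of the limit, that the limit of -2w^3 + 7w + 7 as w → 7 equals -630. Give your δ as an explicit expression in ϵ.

δ = min(1, ϵ/331)

Fix ϵ > 0. We want δ > 0 such that 0 < |w − 7| < δ implies |(-2w^3 + 7w + 7) + 630| < ϵ.
(-2w^3 + 7w + 7) + 630 = -2w^3 + 7w + 637 = (w − 7)(-2w^2 - 14w - 91).
So |(-2w^3 + 7w + 7) + 630| = |w − 7|·|-2w^2 - 14w - 91|.
Require δ ≤ 1. Then |w − 7| < 1 gives |w| < 8, and by the triangle inequality |-2w^2 - 14w - 91| ≤ 2·8^2 + 14·8 + 91 = 331.
Hence |(-2w^3 + 7w + 7) + 630| ≤ 331|w − 7| < ϵ provided |w − 7| < ϵ/331.
Take δ = min(1, ϵ/331). Then 0 < |w − 7| < δ gives both |w − 7| < 1 and |w − 7| < ϵ/331, so |(-2w^3 + 7w + 7) + 630| < ϵ.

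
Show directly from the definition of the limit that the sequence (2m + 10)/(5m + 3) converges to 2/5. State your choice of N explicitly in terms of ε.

N = (44/25)/ε

Let ε > 0. For m ≥ 1, |(2m + 10)/(5m + 3) − (2/5)| = |44|/(5(5m + 3)) = 44/(5(5m + 3)).
Since 5m + 3 ≥ 5m for m ≥ 1, this is ≤ 44/(5·5m) = (44/25)/m.
So |(2m + 10)/(5m + 3) − (2/5)| < ε whenever m > (44/25)/ε.
Take N = (44/25)/ε. If m > N then |(2m + 10)/(5m + 3) − (2/5)| ≤ (44/25)/m < ε.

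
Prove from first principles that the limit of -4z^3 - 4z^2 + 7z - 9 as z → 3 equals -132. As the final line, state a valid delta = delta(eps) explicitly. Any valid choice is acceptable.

delta = min(2, eps/221)

Suppose eps > 0. We want delta > 0 such that 0 < |z − 3| < delta implies |(-4z^3 - 4z^2 + 7z - 9) + 132| < eps.
(-4z^3 - 4z^2 + 7z - 9) + 132 = -4z^3 - 4z^2 + 7z + 123 = (z − 3)(-4z^2 - 16z - 41).
So |(-4z^3 - 4z^2 + 7z - 9) + 132| = |z − 3|·|-4z^2 - 16z - 41|.
Assume first that |z − 3| < 2, so |z| < 5. Then |-4z^2 - 16z - 41| ≤ 4·5^2 + 16·5 + 41 = 221.
Hence |(-4z^3 - 4z^2 + 7z - 9) + 132| ≤ 221|z − 3| < eps provided |z − 3| < eps/221.
Take delta = min(2, eps/221). Then 0 < |z − 3| < delta gives both |z − 3| < 2 and |z − 3| < eps/221, so |(-4z^3 - 4z^2 + 7z - 9) + 132| < eps.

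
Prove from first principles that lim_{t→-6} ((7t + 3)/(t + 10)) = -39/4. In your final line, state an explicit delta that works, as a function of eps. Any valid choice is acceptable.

Let eps > 0 be given. We want delta > 0 with 0 < |t + 6| < delta ⇒ |(7t + 3)/(t + 10) + 39/4| < eps.
Combining over a common denominator, (7t + 3)/(t + 10) + 39/4 = [(7t + 3)·4 − (-39)·(t + 10)] / [4·(t + 10)] = 67(t + 6) / (4(t + 10)).
So |(7t + 3)/(t + 10) + 39/4| = 67|t + 6| / (4·|t + 10|).
Require delta ≤ 2, so |t + 10| ≥ |4| − |t + 6| > 4 − 2 = 2.
Hence |(7t + 3)/(t + 10) + 39/4| < 67|t + 6|/(4·2) = (67/8)|t + 6|, which is < eps once |t + 6| < (8/67)eps.
Take delta = min(2, (8/67)eps). Then 0 < |t + 6| < delta forces both bounds, so |(7t + 3)/(t + 10) + 39/4| < eps.

delta = min(2, (8/67)eps)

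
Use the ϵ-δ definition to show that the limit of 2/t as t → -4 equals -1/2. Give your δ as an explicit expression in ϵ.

δ = min(2, 4ϵ)

Suppose ϵ > 0. We seek δ > 0 such that 0 < |t + 4| < δ implies |2/t + 1/2| < ϵ.
|2/t + 1/2| = 2·|-4 − t|/(4·|t|) = 2|t + 4|/(4|t|).
Require δ ≤ 2 so that |t| > 4 − 2 = 2, hence 4|t| > 8.
Then |2/t + 1/2| < 2|t + 4|/8, which is < ϵ when |t + 4| < 4ϵ.
Take δ = min(2, 4ϵ). Then 0 < |t + 4| < δ gives both |t + 4| < 2 and |t + 4| < 4ϵ, so |2/t + 1/2| < ϵ.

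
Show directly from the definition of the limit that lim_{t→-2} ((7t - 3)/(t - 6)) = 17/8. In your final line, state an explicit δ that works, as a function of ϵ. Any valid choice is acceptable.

Let ϵ > 0. We want δ > 0 with 0 < |t + 2| < δ ⇒ |(7t - 3)/(t - 6) − (17/8)| < ϵ.
Combining over a common denominator, (7t - 3)/(t - 6) − (17/8) = [(7t - 3)·(-8) − (-17)·(t - 6)] / [(-8)·(t - 6)] = -39(t + 2) / ((-8)(t - 6)).
So |(7t - 3)/(t - 6) − (17/8)| = 39|t + 2| / (8·|t − 6|).
Require δ ≤ 4, so |t − 6| ≥ |-8| − |t + 2| > 8 − 4 = 4.
Hence |(7t - 3)/(t - 6) − (17/8)| < 39|t + 2|/(8·4) = (39/32)|t + 2|, which is < ϵ once |t + 2| < (32/39)ϵ.
Take δ = min(4, (32/39)ϵ). Then 0 < |t + 2| < δ forces both bounds, so |(7t - 3)/(t - 6) − (17/8)| < ϵ.

δ = min(4, (32/39)ϵ)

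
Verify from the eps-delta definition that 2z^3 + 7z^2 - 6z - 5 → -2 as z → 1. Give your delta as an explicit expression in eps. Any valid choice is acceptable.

Let eps > 0 be given. We want delta > 0 such that 0 < |z − 1| < delta implies |(2z^3 + 7z^2 - 6z - 5) + 2| < eps.
(2z^3 + 7z^2 - 6z - 5) + 2 = 2z^3 + 7z^2 - 6z - 3 = (z − 1)(2z^2 + 9z + 3).
So |(2z^3 + 7z^2 - 6z - 5) + 2| = |z − 1|·|2z^2 + 9z + 3|.
Assume first that |z − 1| < 1, so |z| < 2. Then |2z^2 + 9z + 3| ≤ 2·2^2 + 9·2 + 3 = 29.
Hence |(2z^3 + 7z^2 - 6z - 5) + 2| ≤ 29|z − 1| < eps provided |z − 1| < eps/29.
Take delta = min(1, eps/29). Then 0 < |z − 1| < delta gives both |z − 1| < 1 and |z − 1| < eps/29, so |(2z^3 + 7z^2 - 6z - 5) + 2| < eps.

delta = min(1, eps/29)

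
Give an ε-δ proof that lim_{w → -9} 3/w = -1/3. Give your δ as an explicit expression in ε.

δ = min(9/2, (27/2)ε)

Let ε > 0 be given. We seek δ > 0 such that 0 < |w + 9| < δ implies |3/w + 1/3| < ε.
|3/w + 1/3| = 3·|-9 − w|/(9·|w|) = 3|w + 9|/(9|w|).
Require δ ≤ 9/2 so that |w| > 9 − 9/2 = 9/2, hence 9|w| > 81/2.
Then |3/w + 1/3| < 3|w + 9|/(81/2), which is < ε when |w + 9| < (27/2)ε.
Take δ = min(9/2, (27/2)ε). Then 0 < |w + 9| < δ gives both |w + 9| < 9/2 and |w + 9| < (27/2)ε, so |3/w + 1/3| < ε.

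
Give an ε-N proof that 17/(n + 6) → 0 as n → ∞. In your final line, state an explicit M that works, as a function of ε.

M = 17/ε

Suppose ε > 0. For n ≥ 1, |17/(n + 6) − 0| = 17/(n + 6) ≤ 17/n.
We need 17/n < ε, i.e. n > 17/ε.
Take M = 17/ε. If n > M then |17/(n + 6)| ≤ 17/n < ε.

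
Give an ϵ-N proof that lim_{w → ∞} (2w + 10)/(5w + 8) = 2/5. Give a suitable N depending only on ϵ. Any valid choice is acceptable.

Let ϵ > 0 be given. We seek N > 0 such that w > N implies |(2w + 10)/(5w + 8) − (2/5)| < ϵ.
(2w + 10)/(5w + 8) − (2/5) = (5(2w + 10) − 2(5w + 8)) / (5(5w + 8)) = 34/(5(5w + 8)).
For w > 0 we have 5w + 8 > 5w, so |(2w + 10)/(5w + 8) − (2/5)| = 34/(5(5w + 8)) < 34/(5·5w) = (34/25)/w.
Thus |(2w + 10)/(5w + 8) − (2/5)| < ϵ whenever w > (34/25)/ϵ.
Take N = (34/25)/ϵ. If w > N then |(2w + 10)/(5w + 8) − (2/5)| < (34/25)/w < ϵ.

N = (34/25)/ϵ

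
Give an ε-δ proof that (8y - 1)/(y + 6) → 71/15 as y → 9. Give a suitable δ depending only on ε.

δ = min(15/2, (225/98)ε)

Let ε > 0. We want δ > 0 with 0 < |y − 9| < δ ⇒ |(8y - 1)/(y + 6) − (71/15)| < ε.
Combining over a common denominator, (8y - 1)/(y + 6) − (71/15) = [(8y - 1)·15 − 71·(y + 6)] / [15·(y + 6)] = 49(y − 9) / (15(y + 6)).
So |(8y - 1)/(y + 6) − (71/15)| = 49|y − 9| / (15·|y + 6|).
Require δ ≤ 15/2, so |y + 6| ≥ |15| − |y − 9| > 15 − 15/2 = 15/2.
Hence |(8y - 1)/(y + 6) − (71/15)| < 49|y − 9|/(15·(15/2)) = (98/225)|y − 9|, which is < ε once |y − 9| < (225/98)ε.
Take δ = min(15/2, (225/98)ε). Then 0 < |y − 9| < δ forces both bounds, so |(8y - 1)/(y + 6) − (71/15)| < ε.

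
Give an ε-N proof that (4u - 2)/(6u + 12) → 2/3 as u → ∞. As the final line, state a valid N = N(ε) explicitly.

Let ε > 0. We seek N > 0 such that u > N implies |(4u - 2)/(6u + 12) − (2/3)| < ε.
(4u - 2)/(6u + 12) − (2/3) = (6(4u - 2) − 4(6u + 12)) / (6(6u + 12)) = -60/(6(6u + 12)).
For u > 0 we have 6u + 12 > 6u, so |(4u - 2)/(6u + 12) − (2/3)| = 60/(6(6u + 12)) < 60/(6·6u) = (5/3)/u.
Thus |(4u - 2)/(6u + 12) − (2/3)| < ε whenever u > (5/3)/ε.
Take N = (5/3)/ε. If u > N then |(4u - 2)/(6u + 12) − (2/3)| < (5/3)/u < ε.

N = (5/3)/ε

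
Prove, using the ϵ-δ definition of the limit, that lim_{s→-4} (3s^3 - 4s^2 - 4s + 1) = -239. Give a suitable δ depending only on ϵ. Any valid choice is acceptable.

Let ϵ > 0. We want δ > 0 such that 0 < |s + 4| < δ implies |(3s^3 - 4s^2 - 4s + 1) + 239| < ϵ.
(3s^3 - 4s^2 - 4s + 1) + 239 = 3s^3 - 4s^2 - 4s + 240 = (s + 4)(3s^2 - 16s + 60).
So |(3s^3 - 4s^2 - 4s + 1) + 239| = |s + 4|·|3s^2 - 16s + 60|.
Assume first that |s + 4| < 1, so |s| < 5. Then |3s^2 - 16s + 60| ≤ 3·5^2 + 16·5 + 60 = 215.
Hence |(3s^3 - 4s^2 - 4s + 1) + 239| ≤ 215|s + 4| < ϵ provided |s + 4| < ϵ/215.
Choosing δ = min(1, ϵ/215) ensures both conditions, hence |(3s^3 - 4s^2 - 4s + 1) + 239| < ϵ.

δ = min(1, ϵ/215)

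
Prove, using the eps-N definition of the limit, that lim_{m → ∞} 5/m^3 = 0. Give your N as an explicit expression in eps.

Fix eps > 0. For m ≥ 1, |5/m^3 − 0| = 5/m^3.
5/m^3 < eps ⇔ m^3 > 5/eps ⇔ m > (5/eps)^{1/3}.
Take N = (5/eps)^{1/3}. Then m > N implies 5/m^3 < eps.

N = (5/eps)^{1/3}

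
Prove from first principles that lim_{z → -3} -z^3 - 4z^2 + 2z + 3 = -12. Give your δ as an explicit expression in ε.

δ = min(1, ε/25)

Let ε > 0. We want δ > 0 such that 0 < |z + 3| < δ implies |(-z^3 - 4z^2 + 2z + 3) + 12| < ε.
(-z^3 - 4z^2 + 2z + 3) + 12 = -z^3 - 4z^2 + 2z + 15 = (z + 3)(-z^2 - z + 5).
So |(-z^3 - 4z^2 + 2z + 3) + 12| = |z + 3|·|-z^2 - z + 5|.
Require δ ≤ 1. Then |z + 3| < 1 gives |z| < 4, and by the triangle inequality |-z^2 - z + 5| ≤ 4^2 + 4 + 5 = 25.
Hence |(-z^3 - 4z^2 + 2z + 3) + 12| ≤ 25|z + 3| < ε provided |z + 3| < ε/25.
Take δ = min(1, ε/25). Then 0 < |z + 3| < δ gives both |z + 3| < 1 and |z + 3| < ε/25, so |(-z^3 - 4z^2 + 2z + 3) + 12| < ε.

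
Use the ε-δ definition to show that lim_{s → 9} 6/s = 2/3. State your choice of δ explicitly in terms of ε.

δ = min(9/2, (27/4)ε)

Fix ε > 0. We seek δ > 0 such that 0 < |s − 9| < δ implies |6/s − (2/3)| < ε.
|6/s − (2/3)| = 6·|9 − s|/(9·|s|) = 6|s − 9|/(9|s|).
Restrict δ ≤ 9/2. Then |s − 9| < 9/2 gives |s| > 9/2, so 9|s| > 81/2.
Then |6/s − (2/3)| < 6|s − 9|/(81/2), which is < ε when |s − 9| < (27/4)ε.
Take δ = min(9/2, (27/4)ε). Then 0 < |s − 9| < δ gives both |s − 9| < 9/2 and |s − 9| < (27/4)ε, so |6/s − (2/3)| < ε.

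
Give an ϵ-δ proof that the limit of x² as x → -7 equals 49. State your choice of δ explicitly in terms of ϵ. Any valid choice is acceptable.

Suppose ϵ > 0. We seek δ > 0 with 0 < |x + 7| < δ ⇒ |x² − 49| < ϵ.
Factor: x² − 49 = (x + 7)(x - 7), so |x² − 49| = |x + 7|·|x - 7|.
Impose δ ≤ 1 so that |x| < 8; then |x - 7| ≤ 15.
Hence |x² − 49| ≤ 15|x + 7|, which is < ϵ once |x + 7| < ϵ/15.
Take δ = min(1, ϵ/15). If 0 < |x + 7| < δ then both bounds hold and |x² − 49| ≤ 15|x + 7| < 15·(ϵ/15) = ϵ.

δ = min(1, ϵ/15)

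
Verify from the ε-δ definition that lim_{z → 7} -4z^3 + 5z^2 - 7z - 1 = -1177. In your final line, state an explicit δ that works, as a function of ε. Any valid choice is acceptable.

Let ε > 0 be given. We want δ > 0 such that 0 < |z − 7| < δ implies |(-4z^3 + 5z^2 - 7z - 1) + 1177| < ε.
(-4z^3 + 5z^2 - 7z - 1) + 1177 = -4z^3 + 5z^2 - 7z + 1176 = (z − 7)(-4z^2 - 23z - 168).
So |(-4z^3 + 5z^2 - 7z - 1) + 1177| = |z − 7|·|-4z^2 - 23z - 168|.
Assume first that |z − 7| < 2, so |z| < 9. Then |-4z^2 - 23z - 168| ≤ 4·9^2 + 23·9 + 168 = 699.
Hence |(-4z^3 + 5z^2 - 7z - 1) + 1177| ≤ 699|z − 7| < ε provided |z − 7| < ε/699.
Choosing δ = min(2, ε/699) ensures both conditions, hence |(-4z^3 + 5z^2 - 7z - 1) + 1177| < ε.

δ = min(2, ε/699)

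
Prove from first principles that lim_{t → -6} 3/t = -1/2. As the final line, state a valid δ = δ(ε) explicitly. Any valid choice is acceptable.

δ = min(3, 6ε)

Fix ε > 0. We seek δ > 0 such that 0 < |t + 6| < δ implies |3/t + 1/2| < ε.
|3/t + 1/2| = 3·|-6 − t|/(6·|t|) = 3|t + 6|/(6|t|).
Require δ ≤ 3 so that |t| > 6 − 3 = 3, hence 6|t| > 18.
Then |3/t + 1/2| < 3|t + 6|/18, which is < ε when |t + 6| < 6ε.
Take δ = min(3, 6ε). Then 0 < |t + 6| < δ gives both |t + 6| < 3 and |t + 6| < 6ε, so |3/t + 1/2| < ε.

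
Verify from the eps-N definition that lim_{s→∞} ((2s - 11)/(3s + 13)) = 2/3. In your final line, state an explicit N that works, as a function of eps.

N = (59/9)/eps

Let eps > 0 be given. We seek N > 0 such that s > N implies |(2s - 11)/(3s + 13) − (2/3)| < eps.
(2s - 11)/(3s + 13) − (2/3) = (3(2s - 11) − 2(3s + 13)) / (3(3s + 13)) = -59/(3(3s + 13)).
For s > 0 we have 3s + 13 > 3s, so |(2s - 11)/(3s + 13) − (2/3)| = 59/(3(3s + 13)) < 59/(3·3s) = (59/9)/s.
Thus |(2s - 11)/(3s + 13) − (2/3)| < eps whenever s > (59/9)/eps.
Take N = (59/9)/eps. If s > N then |(2s - 11)/(3s + 13) − (2/3)| < (59/9)/s < eps.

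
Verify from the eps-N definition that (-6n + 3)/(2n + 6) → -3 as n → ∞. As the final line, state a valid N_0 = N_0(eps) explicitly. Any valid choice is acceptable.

N_0 = (21/2)/eps

Fix eps > 0. For n ≥ 1, |(-6n + 3)/(2n + 6) + 3| = |42|/(2(2n + 6)) = 42/(2(2n + 6)).
Since 2n + 6 ≥ 2n for n ≥ 1, this is ≤ 42/(2·2n) = (21/2)/n.
So |(-6n + 3)/(2n + 6) + 3| < eps whenever n > (21/2)/eps.
Take N_0 = (21/2)/eps. If n > N_0 then |(-6n + 3)/(2n + 6) + 3| ≤ (21/2)/n < eps.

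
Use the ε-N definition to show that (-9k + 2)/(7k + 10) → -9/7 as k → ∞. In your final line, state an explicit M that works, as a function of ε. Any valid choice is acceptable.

M = (104/49)/ε

Let ε > 0. For k ≥ 1, |(-9k + 2)/(7k + 10) + 9/7| = |104|/(7(7k + 10)) = 104/(7(7k + 10)).
Since 7k + 10 ≥ 7k for k ≥ 1, this is ≤ 104/(7·7k) = (104/49)/k.
So |(-9k + 2)/(7k + 10) + 9/7| < ε whenever k > (104/49)/ε.
Take M = (104/49)/ε. If k > M then |(-9k + 2)/(7k + 10) + 9/7| ≤ (104/49)/k < ε.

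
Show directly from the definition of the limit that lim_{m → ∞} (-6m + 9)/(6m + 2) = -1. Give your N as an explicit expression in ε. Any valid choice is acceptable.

N = (11/6)/ε

Fix ε > 0. For m ≥ 1, |(-6m + 9)/(6m + 2) + 1| = |66|/(6(6m + 2)) = 66/(6(6m + 2)).
Since 6m + 2 ≥ 6m for m ≥ 1, this is ≤ 66/(6·6m) = (11/6)/m.
So |(-6m + 9)/(6m + 2) + 1| < ε whenever m > (11/6)/ε.
Take N = (11/6)/ε. If m > N then |(-6m + 9)/(6m + 2) + 1| ≤ (11/6)/m < ε.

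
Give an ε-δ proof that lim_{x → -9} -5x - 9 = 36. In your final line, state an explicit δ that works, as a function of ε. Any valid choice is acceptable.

δ = ε/5

Let ε > 0. We need δ > 0 so that 0 < |x + 9| < δ implies |(-5x - 9) − 36| < ε.
Since (-5x - 9) − 36 = -5(x + 9), we have |(-5x - 9) − 36| = 5|x + 9|.
Thus it suffices that |x + 9| < ε/5.
Choosing δ = ε/5 gives |(-5x - 9) − 36| = 5|x + 9| < ε whenever |x + 9| < δ.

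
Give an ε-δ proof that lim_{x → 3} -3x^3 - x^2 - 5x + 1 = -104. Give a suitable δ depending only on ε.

δ = min(1, ε/123)

Fix ε > 0. We want δ > 0 such that 0 < |x − 3| < δ implies |(-3x^3 - x^2 - 5x + 1) + 104| < ε.
(-3x^3 - x^2 - 5x + 1) + 104 = -3x^3 - x^2 - 5x + 105 = (x − 3)(-3x^2 - 10x - 35).
So |(-3x^3 - x^2 - 5x + 1) + 104| = |x − 3|·|-3x^2 - 10x - 35|.
Require δ ≤ 1. Then |x − 3| < 1 gives |x| < 4, and by the triangle inequality |-3x^2 - 10x - 35| ≤ 3·4^2 + 10·4 + 35 = 123.
Hence |(-3x^3 - x^2 - 5x + 1) + 104| ≤ 123|x − 3| < ε provided |x − 3| < ε/123.
Choosing δ = min(1, ε/123) ensures both conditions, hence |(-3x^3 - x^2 - 5x + 1) + 104| < ε.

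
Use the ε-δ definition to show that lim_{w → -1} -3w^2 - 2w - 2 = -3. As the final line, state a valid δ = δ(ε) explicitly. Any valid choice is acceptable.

δ = min(1, ε/7)

Let ε > 0. We want δ > 0 such that 0 < |w + 1| < δ implies |(-3w^2 - 2w - 2) + 3| < ε.
(-3w^2 - 2w - 2) + 3 = -3w^2 - 2w + 1 = (w + 1)(-3w + 1).
So |(-3w^2 - 2w - 2) + 3| = |w + 1|·|-3w + 1|.
Assume first that |w + 1| < 1, so |w| < 2. Then |-3w + 1| ≤ 3·2 + 1 = 7.
Hence |(-3w^2 - 2w - 2) + 3| ≤ 7|w + 1| < ε provided |w + 1| < ε/7.
Take δ = min(1, ε/7). Then 0 < |w + 1| < δ gives both |w + 1| < 1 and |w + 1| < ε/7, so |(-3w^2 - 2w - 2) + 3| < ε.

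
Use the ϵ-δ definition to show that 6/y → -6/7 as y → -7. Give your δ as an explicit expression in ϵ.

δ = min(7/2, (49/12)ϵ)

Fix ϵ > 0. We seek δ > 0 such that 0 < |y + 7| < δ implies |6/y + 6/7| < ϵ.
|6/y + 6/7| = 6·|-7 − y|/(7·|y|) = 6|y + 7|/(7|y|).
Restrict δ ≤ 7/2. Then |y + 7| < 7/2 gives |y| > 7/2, so 7|y| > 49/2.
Then |6/y + 6/7| < 6|y + 7|/(49/2), which is < ϵ when |y + 7| < (49/12)ϵ.
Take δ = min(7/2, (49/12)ϵ). Then 0 < |y + 7| < δ gives both |y + 7| < 7/2 and |y + 7| < (49/12)ϵ, so |6/y + 6/7| < ϵ.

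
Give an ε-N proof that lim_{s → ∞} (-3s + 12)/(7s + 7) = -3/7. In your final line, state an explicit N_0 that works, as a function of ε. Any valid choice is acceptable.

N_0 = (15/7)/ε

Suppose ε > 0. We seek N_0 > 0 such that s > N_0 implies |(-3s + 12)/(7s + 7) + 3/7| < ε.
(-3s + 12)/(7s + 7) + 3/7 = (7(-3s + 12) − (-3)(7s + 7)) / (7(7s + 7)) = 105/(7(7s + 7)).
For s > 0 we have 7s + 7 > 7s, so |(-3s + 12)/(7s + 7) + 3/7| = 105/(7(7s + 7)) < 105/(7·7s) = (15/7)/s.
Thus |(-3s + 12)/(7s + 7) + 3/7| < ε whenever s > (15/7)/ε.
Take N_0 = (15/7)/ε. If s > N_0 then |(-3s + 12)/(7s + 7) + 3/7| < (15/7)/s < ε.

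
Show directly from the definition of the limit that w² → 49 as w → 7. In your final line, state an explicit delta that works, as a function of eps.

delta = min(2, eps/16)

Fix eps > 0. We seek delta > 0 with 0 < |w − 7| < delta ⇒ |w² − 49| < eps.
Factor: w² − 49 = (w − 7)(w + 7), so |w² − 49| = |w − 7|·|w + 7|.
Impose delta ≤ 2 so that |w| < 9; then |w + 7| ≤ 16.
Hence |w² − 49| ≤ 16|w − 7|, which is < eps once |w − 7| < eps/16.
Take delta = min(2, eps/16). If 0 < |w − 7| < delta then both bounds hold and |w² − 49| ≤ 16|w − 7| < 16·(eps/16) = eps.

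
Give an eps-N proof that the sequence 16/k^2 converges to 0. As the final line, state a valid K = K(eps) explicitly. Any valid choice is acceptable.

Suppose eps > 0. For k ≥ 1, |16/k^2 − 0| = 16/k^2.
16/k^2 < eps ⇔ k^2 > 16/eps ⇔ k > (16/eps)^{1/2}.
Take K = (16/eps)^{1/2}. Then k > K implies 16/k^2 < eps.

K = (16/eps)^{1/2}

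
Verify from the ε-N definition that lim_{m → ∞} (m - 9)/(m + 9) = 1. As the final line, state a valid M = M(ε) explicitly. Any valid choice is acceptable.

M = 18/ε

Let ε > 0. For m ≥ 1, |(m - 9)/(m + 9) − 1| = |-18|/((m + 9)) = 18/((m + 9)).
Since m + 9 ≥ m for m ≥ 1, this is ≤ 18/(m) = 18/m.
So |(m - 9)/(m + 9) − 1| < ε whenever m > 18/ε.
Take M = 18/ε. If m > M then |(m - 9)/(m + 9) − 1| ≤ 18/m < ε.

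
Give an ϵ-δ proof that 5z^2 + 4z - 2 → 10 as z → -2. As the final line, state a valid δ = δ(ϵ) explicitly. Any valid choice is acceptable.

Suppose ϵ > 0. We want δ > 0 such that 0 < |z + 2| < δ implies |(5z^2 + 4z - 2) − 10| < ϵ.
(5z^2 + 4z - 2) − 10 = 5z^2 + 4z - 12 = (z + 2)(5z - 6).
So |(5z^2 + 4z - 2) − 10| = |z + 2|·|5z - 6|.
Require δ ≤ 1. Then |z + 2| < 1 gives |z| < 3, and by the triangle inequality |5z - 6| ≤ 5·3 + 6 = 21.
Hence |(5z^2 + 4z - 2) − 10| ≤ 21|z + 2| < ϵ provided |z + 2| < ϵ/21.
Take δ = min(1, ϵ/21). Then 0 < |z + 2| < δ gives both |z + 2| < 1 and |z + 2| < ϵ/21, so |(5z^2 + 4z - 2) − 10| < ϵ.

δ = min(1, ϵ/21)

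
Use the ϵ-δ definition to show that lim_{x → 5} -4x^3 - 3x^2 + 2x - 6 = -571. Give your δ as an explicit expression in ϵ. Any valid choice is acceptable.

Fix ϵ > 0. We want δ > 0 such that 0 < |x − 5| < δ implies |(-4x^3 - 3x^2 + 2x - 6) + 571| < ϵ.
(-4x^3 - 3x^2 + 2x - 6) + 571 = -4x^3 - 3x^2 + 2x + 565 = (x − 5)(-4x^2 - 23x - 113).
So |(-4x^3 - 3x^2 + 2x - 6) + 571| = |x − 5|·|-4x^2 - 23x - 113|.
Assume first that |x − 5| < 1, so |x| < 6. Then |-4x^2 - 23x - 113| ≤ 4·6^2 + 23·6 + 113 = 395.
Hence |(-4x^3 - 3x^2 + 2x - 6) + 571| ≤ 395|x − 5| < ϵ provided |x − 5| < ϵ/395.
Choosing δ = min(1, ϵ/395) ensures both conditions, hence |(-4x^3 - 3x^2 + 2x - 6) + 571| < ϵ.

δ = min(1, ϵ/395)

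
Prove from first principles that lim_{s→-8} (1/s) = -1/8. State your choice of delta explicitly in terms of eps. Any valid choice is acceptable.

Suppose eps > 0. We seek delta > 0 such that 0 < |s + 8| < delta implies |1/s + 1/8| < eps.
|1/s + 1/8| = |-8 − s|/(8·|s|) = |s + 8|/(8|s|).
Require delta ≤ 4 so that |s| > 8 − 4 = 4, hence 8|s| > 32.
Then |1/s + 1/8| < |s + 8|/32, which is < eps when |s + 8| < 32eps.
Take delta = min(4, 32eps). Then 0 < |s + 8| < delta gives both |s + 8| < 4 and |s + 8| < 32eps, so |1/s + 1/8| < eps.

delta = min(4, 32eps)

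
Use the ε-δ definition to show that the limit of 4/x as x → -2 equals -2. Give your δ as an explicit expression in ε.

δ = min(1, (1/2)ε)

Let ε > 0. We seek δ > 0 such that 0 < |x + 2| < δ implies |4/x + 2| < ε.
|4/x + 2| = 4·|-2 − x|/(2·|x|) = 4|x + 2|/(2|x|).
Require δ ≤ 1 so that |x| > 2 − 1 = 1, hence 2|x| > 2.
Then |4/x + 2| < 4|x + 2|/2, which is < ε when |x + 2| < (1/2)ε.
Take δ = min(1, (1/2)ε). Then 0 < |x + 2| < δ gives both |x + 2| < 1 and |x + 2| < (1/2)ε, so |4/x + 2| < ε.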